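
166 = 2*83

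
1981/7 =283=283.00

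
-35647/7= -35647/7 = - 5092.43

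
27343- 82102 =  - 54759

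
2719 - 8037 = -5318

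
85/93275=17/18655=0.00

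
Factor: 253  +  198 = 11^1*41^1 = 451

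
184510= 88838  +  95672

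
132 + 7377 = 7509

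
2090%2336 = 2090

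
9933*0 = 0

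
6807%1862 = 1221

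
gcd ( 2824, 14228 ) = 4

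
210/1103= 210/1103 = 0.19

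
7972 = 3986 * 2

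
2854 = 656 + 2198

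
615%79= 62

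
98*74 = 7252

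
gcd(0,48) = 48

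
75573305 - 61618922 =13954383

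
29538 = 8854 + 20684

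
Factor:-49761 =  - 3^3*19^1*97^1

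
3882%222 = 108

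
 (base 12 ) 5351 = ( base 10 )9133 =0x23AD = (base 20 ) 12GD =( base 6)110141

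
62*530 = 32860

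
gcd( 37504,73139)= 1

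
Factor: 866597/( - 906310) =-2^ ( - 1 )*5^( - 1 ) * 113^1*7669^1*90631^ (-1 ) 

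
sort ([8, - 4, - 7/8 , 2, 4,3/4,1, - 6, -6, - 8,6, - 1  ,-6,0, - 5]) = [ - 8, - 6, - 6, - 6, - 5,  -  4, - 1 , - 7/8, 0, 3/4,1, 2,4,6,  8 ] 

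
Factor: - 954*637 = -2^1*3^2*7^2*13^1*53^1 = - 607698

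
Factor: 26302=2^1*13151^1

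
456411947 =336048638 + 120363309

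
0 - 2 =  - 2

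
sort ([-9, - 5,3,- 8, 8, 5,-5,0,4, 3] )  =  [ - 9,-8, -5 ,-5,0,  3,  3, 4, 5, 8]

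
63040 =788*80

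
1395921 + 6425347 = 7821268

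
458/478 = 229/239 = 0.96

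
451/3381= 451/3381 = 0.13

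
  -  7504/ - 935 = 7504/935 = 8.03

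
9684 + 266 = 9950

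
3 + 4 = 7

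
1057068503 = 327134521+729933982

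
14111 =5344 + 8767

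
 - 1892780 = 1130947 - 3023727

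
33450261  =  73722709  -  40272448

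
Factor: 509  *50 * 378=2^2*3^3 * 5^2  *  7^1*509^1= 9620100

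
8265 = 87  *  95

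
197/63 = 3 + 8/63 = 3.13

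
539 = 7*77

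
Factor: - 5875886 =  - 2^1*61^1 * 48163^1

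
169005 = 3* 56335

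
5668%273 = 208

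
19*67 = 1273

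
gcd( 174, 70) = 2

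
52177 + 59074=111251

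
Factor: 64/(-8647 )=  - 2^6*8647^( - 1)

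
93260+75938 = 169198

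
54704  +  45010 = 99714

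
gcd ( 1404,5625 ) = 9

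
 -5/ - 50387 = 5/50387  =  0.00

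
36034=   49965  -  13931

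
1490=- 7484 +8974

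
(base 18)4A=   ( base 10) 82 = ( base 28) 2Q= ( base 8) 122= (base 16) 52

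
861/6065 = 861/6065 = 0.14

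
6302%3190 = 3112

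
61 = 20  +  41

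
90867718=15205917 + 75661801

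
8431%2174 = 1909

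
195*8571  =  1671345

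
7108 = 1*7108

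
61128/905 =61128/905 = 67.54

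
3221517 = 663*4859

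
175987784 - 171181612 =4806172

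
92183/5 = 18436 +3/5 =18436.60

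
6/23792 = 3/11896 = 0.00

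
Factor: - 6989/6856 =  - 2^(-3)*29^1*241^1*857^ (  -  1 ) 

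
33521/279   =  33521/279= 120.15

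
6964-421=6543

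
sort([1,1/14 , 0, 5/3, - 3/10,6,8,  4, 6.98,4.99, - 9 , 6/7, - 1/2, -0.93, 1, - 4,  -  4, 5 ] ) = [ - 9, - 4, - 4, - 0.93, - 1/2 ,  -  3/10,0, 1/14,6/7, 1, 1,5/3,4,4.99,5,6,  6.98 , 8 ]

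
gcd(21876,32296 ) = 4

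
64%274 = 64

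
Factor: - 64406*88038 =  - 5670175428 = - 2^2 * 3^2 * 67^1*73^1* 32203^1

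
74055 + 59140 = 133195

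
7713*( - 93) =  - 717309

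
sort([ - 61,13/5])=[  -  61, 13/5]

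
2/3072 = 1/1536 = 0.00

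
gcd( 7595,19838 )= 7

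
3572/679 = 5 +177/679 =5.26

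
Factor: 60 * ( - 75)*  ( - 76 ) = 2^4*3^2*5^3 *19^1 = 342000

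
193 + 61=254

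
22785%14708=8077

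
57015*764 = 43559460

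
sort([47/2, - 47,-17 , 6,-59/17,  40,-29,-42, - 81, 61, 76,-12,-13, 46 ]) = [ - 81,  -  47,-42,-29, - 17, -13,-12, - 59/17, 6, 47/2, 40,46,61, 76 ] 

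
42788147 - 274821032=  - 232032885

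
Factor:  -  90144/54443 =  - 2^5*3^2*313^1*54443^ ( - 1 ) 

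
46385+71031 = 117416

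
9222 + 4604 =13826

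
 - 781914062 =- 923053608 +141139546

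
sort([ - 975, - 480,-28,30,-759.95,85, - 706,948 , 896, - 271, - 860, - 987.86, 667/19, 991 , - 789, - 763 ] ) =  [ - 987.86 , - 975, - 860, - 789, - 763,  -  759.95, - 706,-480, - 271 , - 28, 30, 667/19, 85,896,948, 991] 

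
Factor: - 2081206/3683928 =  - 2^( - 2)*3^(-1)*29^( - 1)*67^( - 1)*79^(-1)*101^1*10303^1 = - 1040603/1841964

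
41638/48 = 867 + 11/24 = 867.46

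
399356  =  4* 99839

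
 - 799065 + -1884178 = - 2683243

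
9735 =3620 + 6115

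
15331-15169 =162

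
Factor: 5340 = 2^2*3^1*5^1*89^1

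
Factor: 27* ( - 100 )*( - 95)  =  2^2*3^3*5^3*19^1 =256500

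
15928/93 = 15928/93 = 171.27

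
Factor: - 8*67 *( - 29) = 2^3 * 29^1*67^1 = 15544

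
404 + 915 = 1319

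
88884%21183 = 4152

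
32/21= 32/21 = 1.52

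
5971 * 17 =101507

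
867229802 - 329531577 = 537698225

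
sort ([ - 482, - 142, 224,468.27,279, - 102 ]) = [ - 482,- 142, - 102, 224,279,468.27]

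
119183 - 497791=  - 378608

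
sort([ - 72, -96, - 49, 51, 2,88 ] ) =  [ - 96, - 72, - 49 , 2, 51 , 88] 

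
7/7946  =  7/7946 = 0.00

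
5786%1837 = 275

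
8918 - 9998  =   - 1080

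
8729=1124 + 7605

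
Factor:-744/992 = -2^( - 2 ) * 3^1 = - 3/4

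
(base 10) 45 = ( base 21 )23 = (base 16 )2D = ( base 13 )36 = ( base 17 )2B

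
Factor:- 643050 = -2^1*3^2*5^2*1429^1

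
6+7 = 13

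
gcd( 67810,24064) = 2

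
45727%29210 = 16517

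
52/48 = 1 + 1/12=1.08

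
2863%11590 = 2863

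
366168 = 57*6424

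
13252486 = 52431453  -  39178967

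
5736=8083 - 2347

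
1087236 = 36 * 30201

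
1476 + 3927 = 5403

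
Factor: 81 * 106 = 8586 = 2^1*3^4*53^1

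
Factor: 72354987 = 3^2 * 23^1*431^1 * 811^1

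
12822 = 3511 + 9311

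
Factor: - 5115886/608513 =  - 2^1*19^( - 1)*281^1*9103^1*32027^( - 1)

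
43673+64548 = 108221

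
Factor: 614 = 2^1 * 307^1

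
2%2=0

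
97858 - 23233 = 74625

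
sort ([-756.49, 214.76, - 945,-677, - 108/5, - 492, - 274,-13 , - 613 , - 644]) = [ - 945, - 756.49, - 677, - 644, - 613, - 492, - 274, - 108/5 , - 13,  214.76] 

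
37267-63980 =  - 26713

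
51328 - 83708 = -32380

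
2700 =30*90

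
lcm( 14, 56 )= 56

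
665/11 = 665/11 = 60.45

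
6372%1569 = 96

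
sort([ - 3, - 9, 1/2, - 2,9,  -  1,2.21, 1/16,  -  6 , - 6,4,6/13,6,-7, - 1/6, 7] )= [ - 9,-7,  -  6, - 6,-3, - 2, - 1, - 1/6,1/16,6/13,1/2,2.21, 4,6,7,9 ]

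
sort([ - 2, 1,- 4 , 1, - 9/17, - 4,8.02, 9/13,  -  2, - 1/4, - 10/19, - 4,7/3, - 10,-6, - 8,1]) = [ - 10 , - 8,- 6, - 4, - 4, - 4, - 2, - 2,-9/17, - 10/19, - 1/4,9/13, 1, 1, 1,7/3,8.02]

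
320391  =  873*367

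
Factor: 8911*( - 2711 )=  - 7^1*19^1*67^1*2711^1 = - 24157721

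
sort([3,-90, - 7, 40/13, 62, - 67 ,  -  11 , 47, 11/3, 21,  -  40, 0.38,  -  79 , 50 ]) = [ - 90, - 79, - 67, - 40,  -  11,  -  7, 0.38, 3, 40/13, 11/3,21,47, 50, 62 ] 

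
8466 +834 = 9300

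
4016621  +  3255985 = 7272606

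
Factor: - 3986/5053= -2^1*31^(-1)*163^ (-1)* 1993^1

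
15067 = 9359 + 5708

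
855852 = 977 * 876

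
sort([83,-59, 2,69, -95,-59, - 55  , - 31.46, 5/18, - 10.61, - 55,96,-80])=[ - 95,  -  80  , - 59,-59, - 55,-55, - 31.46  , - 10.61, 5/18, 2, 69,  83 , 96] 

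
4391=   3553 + 838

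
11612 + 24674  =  36286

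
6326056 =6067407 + 258649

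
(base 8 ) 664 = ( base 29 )F1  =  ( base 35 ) CG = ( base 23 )im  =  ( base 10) 436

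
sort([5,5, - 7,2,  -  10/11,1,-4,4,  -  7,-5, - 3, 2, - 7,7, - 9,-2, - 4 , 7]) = [ - 9,-7, - 7,  -  7, - 5,-4, - 4, -3, - 2, - 10/11,1, 2,2, 4,5,5, 7,  7 ]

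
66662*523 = 34864226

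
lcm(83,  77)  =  6391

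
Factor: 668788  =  2^2*  167197^1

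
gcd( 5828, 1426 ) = 62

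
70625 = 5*14125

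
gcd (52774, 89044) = 2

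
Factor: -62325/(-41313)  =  20775/13771 = 3^1*5^2*47^(- 1)*277^1*293^( - 1)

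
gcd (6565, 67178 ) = 1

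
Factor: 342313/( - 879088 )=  - 2^ ( - 4)*7^( -1 )*47^( - 1)  *  97^1 *167^ ( - 1)*3529^1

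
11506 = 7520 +3986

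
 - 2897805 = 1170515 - 4068320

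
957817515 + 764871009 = 1722688524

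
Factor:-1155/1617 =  - 5^1*7^ ( - 1 )=- 5/7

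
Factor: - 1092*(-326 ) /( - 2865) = -2^3 * 5^(- 1) * 7^1 * 13^1 * 163^1 * 191^(-1) = - 118664/955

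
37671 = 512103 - 474432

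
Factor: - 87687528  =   - 2^3*3^1 * 3653647^1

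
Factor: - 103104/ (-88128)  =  179/153 = 3^( - 2)*17^( - 1)*179^1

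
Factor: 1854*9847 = 2^1*3^2 * 43^1*103^1*229^1 = 18256338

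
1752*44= 77088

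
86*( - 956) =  -82216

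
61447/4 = 61447/4 = 15361.75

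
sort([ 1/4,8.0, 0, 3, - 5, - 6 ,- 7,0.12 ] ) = [ - 7, - 6, - 5,0, 0.12, 1/4, 3, 8.0]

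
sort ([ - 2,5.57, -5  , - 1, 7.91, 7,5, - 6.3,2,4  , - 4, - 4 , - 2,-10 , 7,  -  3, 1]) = [ - 10, - 6.3,-5, - 4, - 4,-3,- 2, - 2, - 1, 1, 2,4,5,5.57, 7,  7, 7.91] 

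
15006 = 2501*6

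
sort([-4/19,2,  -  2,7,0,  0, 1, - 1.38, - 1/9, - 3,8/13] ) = [ - 3, - 2, - 1.38, - 4/19,-1/9, 0,0,8/13,1,2,7]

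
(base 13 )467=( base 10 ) 761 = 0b1011111001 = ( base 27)115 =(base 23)1a2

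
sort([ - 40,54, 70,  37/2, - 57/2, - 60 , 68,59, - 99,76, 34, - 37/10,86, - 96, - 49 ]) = [ - 99,- 96, - 60, - 49, -40,  -  57/2, - 37/10,37/2, 34, 54,59,68,70,76,86 ]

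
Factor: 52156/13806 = 34/9 = 2^1*3^( - 2)* 17^1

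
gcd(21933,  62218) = 1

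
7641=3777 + 3864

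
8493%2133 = 2094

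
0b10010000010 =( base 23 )244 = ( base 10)1154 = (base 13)6aa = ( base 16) 482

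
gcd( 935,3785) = 5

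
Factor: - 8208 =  - 2^4*3^3*19^1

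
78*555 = 43290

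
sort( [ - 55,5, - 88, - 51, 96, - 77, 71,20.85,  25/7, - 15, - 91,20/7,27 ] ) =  [ - 91, -88, - 77 , - 55, - 51, - 15, 20/7, 25/7,  5,  20.85,27, 71 , 96 ]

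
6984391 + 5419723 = 12404114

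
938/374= 2 + 95/187 = 2.51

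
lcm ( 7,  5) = 35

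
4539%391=238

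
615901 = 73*8437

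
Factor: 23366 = 2^1 * 7^1*1669^1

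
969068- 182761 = 786307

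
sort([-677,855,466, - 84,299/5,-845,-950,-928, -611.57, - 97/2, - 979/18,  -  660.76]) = [- 950, - 928, - 845, - 677, - 660.76,-611.57,-84,-979/18, - 97/2,299/5, 466, 855] 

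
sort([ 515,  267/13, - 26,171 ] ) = [ - 26,267/13,  171, 515 ]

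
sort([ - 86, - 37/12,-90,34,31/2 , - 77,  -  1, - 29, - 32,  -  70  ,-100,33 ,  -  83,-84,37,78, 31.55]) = [  -  100, - 90, - 86 ,-84, - 83,-77, - 70, - 32, - 29,  -  37/12,-1,31/2, 31.55,33, 34, 37, 78]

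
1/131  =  1/131 = 0.01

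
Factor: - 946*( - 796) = 2^3*11^1 * 43^1 * 199^1 = 753016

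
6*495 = 2970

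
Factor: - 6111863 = -19^1  *271^1*1187^1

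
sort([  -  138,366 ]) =[-138, 366] 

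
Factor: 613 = 613^1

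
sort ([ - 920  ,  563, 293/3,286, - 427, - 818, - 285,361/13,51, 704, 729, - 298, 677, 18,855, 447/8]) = [ - 920, - 818, - 427, - 298,-285, 18, 361/13, 51, 447/8, 293/3,  286,563, 677 , 704, 729,855]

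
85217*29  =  2471293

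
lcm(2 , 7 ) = 14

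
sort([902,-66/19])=[ - 66/19,902]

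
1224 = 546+678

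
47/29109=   47/29109 = 0.00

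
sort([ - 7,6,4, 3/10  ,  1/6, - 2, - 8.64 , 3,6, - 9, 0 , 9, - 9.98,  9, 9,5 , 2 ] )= [ - 9.98, - 9, - 8.64,  -  7, -2,0, 1/6,  3/10, 2, 3,4, 5,6, 6,  9, 9,9] 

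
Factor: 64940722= 2^1* 7^1*11^1*31^1*61^1*223^1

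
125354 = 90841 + 34513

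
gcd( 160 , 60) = 20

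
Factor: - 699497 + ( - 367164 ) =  - 1066661 = - 59^1*101^1*179^1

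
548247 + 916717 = 1464964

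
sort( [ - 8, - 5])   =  [ - 8, - 5]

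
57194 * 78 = 4461132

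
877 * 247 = 216619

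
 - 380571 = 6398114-6778685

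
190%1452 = 190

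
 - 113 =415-528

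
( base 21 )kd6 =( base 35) 7ey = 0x238B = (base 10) 9099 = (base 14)345D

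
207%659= 207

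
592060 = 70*8458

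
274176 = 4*68544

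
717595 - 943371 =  - 225776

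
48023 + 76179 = 124202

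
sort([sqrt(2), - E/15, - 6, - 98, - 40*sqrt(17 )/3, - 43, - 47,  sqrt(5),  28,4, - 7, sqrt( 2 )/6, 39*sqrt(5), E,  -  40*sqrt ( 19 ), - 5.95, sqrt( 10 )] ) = [ - 40*sqrt(19), - 98, - 40 * sqrt(17) /3, - 47, - 43, - 7, - 6,  -  5.95,- E/15, sqrt( 2 )/6, sqrt (2),sqrt( 5 ), E, sqrt(10 ), 4, 28, 39*sqrt( 5) ] 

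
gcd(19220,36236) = 4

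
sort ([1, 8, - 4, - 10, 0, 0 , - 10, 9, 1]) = [ - 10,  -  10, - 4, 0, 0, 1, 1, 8, 9]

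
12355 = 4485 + 7870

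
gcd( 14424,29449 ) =601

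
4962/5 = 992+2/5 = 992.40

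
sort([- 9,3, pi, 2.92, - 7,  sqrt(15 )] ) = [ - 9, - 7, 2.92,3, pi , sqrt(15)]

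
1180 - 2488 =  - 1308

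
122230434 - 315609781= - 193379347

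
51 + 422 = 473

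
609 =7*87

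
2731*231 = 630861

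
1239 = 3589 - 2350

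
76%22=10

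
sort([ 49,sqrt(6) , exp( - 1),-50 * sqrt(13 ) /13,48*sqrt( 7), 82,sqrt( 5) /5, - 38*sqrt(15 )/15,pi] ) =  [-50*sqrt( 13)/13,  -  38*sqrt( 15 )/15,exp( -1), sqrt(5 )/5, sqrt( 6), pi, 49, 82, 48*sqrt( 7) ] 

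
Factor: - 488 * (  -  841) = 410408  =  2^3*29^2* 61^1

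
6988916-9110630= - 2121714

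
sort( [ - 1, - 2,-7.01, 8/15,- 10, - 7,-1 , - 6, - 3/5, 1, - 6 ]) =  [  -  10,- 7.01 ,- 7, - 6 , - 6, - 2, - 1,-1 , - 3/5, 8/15, 1]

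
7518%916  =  190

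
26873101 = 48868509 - 21995408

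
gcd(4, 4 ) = 4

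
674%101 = 68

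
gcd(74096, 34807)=1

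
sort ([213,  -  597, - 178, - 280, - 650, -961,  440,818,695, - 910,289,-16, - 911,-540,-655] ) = [-961,-911 ,  -  910, - 655, - 650, - 597, - 540, - 280,-178,-16,213,289,440 , 695,818 ] 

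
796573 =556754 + 239819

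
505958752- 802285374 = -296326622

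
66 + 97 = 163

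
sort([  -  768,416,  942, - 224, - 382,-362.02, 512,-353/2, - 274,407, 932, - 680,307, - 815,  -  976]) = [ - 976, - 815, - 768, - 680,  -  382, - 362.02,  -  274,  -  224,  -  353/2,307,407,416,512,932,942 ]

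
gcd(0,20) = 20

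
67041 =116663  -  49622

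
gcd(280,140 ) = 140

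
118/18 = 6 + 5/9= 6.56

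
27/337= 27/337=0.08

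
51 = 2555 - 2504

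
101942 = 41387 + 60555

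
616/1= 616 = 616.00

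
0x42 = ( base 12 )56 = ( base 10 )66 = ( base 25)2G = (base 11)60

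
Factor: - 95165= - 5^1* 7^1*2719^1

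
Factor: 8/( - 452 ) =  - 2/113   =  - 2^1*113^( - 1) 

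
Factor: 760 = 2^3 *5^1*19^1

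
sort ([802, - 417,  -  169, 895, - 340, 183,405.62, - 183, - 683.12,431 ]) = [ -683.12, - 417, - 340, - 183 , - 169,183, 405.62, 431, 802 , 895 ]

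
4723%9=7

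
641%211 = 8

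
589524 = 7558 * 78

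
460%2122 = 460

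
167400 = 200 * 837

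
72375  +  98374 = 170749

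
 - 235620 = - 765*308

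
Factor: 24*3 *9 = 2^3 * 3^4 = 648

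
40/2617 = 40/2617 = 0.02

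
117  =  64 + 53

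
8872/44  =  2218/11=201.64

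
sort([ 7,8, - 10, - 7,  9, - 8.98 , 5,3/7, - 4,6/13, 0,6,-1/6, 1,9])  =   [ - 10, - 8.98, - 7, - 4, - 1/6, 0 , 3/7, 6/13, 1,5 , 6,7, 8,  9,9 ]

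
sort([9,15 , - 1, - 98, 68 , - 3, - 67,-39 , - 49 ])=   [ - 98, -67,-49, - 39, - 3, -1, 9, 15, 68]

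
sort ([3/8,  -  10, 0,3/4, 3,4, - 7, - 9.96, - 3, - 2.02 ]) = [-10, - 9.96, - 7,-3, - 2.02,0,3/8, 3/4  ,  3, 4 ] 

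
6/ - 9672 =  - 1/1612 = -0.00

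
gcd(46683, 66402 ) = 63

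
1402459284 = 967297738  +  435161546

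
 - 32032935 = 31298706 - 63331641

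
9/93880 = 9/93880  =  0.00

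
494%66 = 32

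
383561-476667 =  - 93106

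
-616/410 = -2 + 102/205 = -1.50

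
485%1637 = 485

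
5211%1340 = 1191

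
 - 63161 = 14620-77781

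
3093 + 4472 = 7565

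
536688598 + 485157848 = 1021846446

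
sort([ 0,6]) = [ 0, 6] 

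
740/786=370/393 = 0.94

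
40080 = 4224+35856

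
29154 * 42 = 1224468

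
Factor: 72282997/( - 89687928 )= -2^( - 3)*3^( - 1 )  *11^( - 1)*17^1*23^1*223^1*829^1 * 339727^ (-1)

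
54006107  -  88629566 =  - 34623459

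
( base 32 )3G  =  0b1110000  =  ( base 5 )422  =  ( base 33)3d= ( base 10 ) 112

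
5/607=5/607 = 0.01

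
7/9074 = 7/9074=0.00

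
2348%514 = 292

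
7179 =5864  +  1315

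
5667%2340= 987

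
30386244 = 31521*964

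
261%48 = 21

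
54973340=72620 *757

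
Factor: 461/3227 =7^ ( - 1 )  =  1/7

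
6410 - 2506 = 3904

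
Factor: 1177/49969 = 11^1*467^( - 1 )=11/467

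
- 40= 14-54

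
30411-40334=  -  9923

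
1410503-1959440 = - 548937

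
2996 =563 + 2433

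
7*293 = 2051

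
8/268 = 2/67 = 0.03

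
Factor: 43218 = 2^1*3^2*7^4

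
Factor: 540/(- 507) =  - 180/169 = - 2^2*3^2*5^1*13^( - 2) 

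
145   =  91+54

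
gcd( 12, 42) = 6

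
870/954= 145/159 = 0.91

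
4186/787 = 4186/787 = 5.32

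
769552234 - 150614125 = 618938109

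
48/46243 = 48/46243 = 0.00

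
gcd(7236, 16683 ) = 201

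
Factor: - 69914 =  - 2^1*13^1*2689^1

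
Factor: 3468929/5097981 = 3^(-1)*7^ ( - 1 )*23^1*31^(  -  1)*41^ ( - 1)*47^1 *191^ ( - 1)*3209^1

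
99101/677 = 146 + 259/677 = 146.38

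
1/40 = 1/40  =  0.03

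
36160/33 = 36160/33  =  1095.76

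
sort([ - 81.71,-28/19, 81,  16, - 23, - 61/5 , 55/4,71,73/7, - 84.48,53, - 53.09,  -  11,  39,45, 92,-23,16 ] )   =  [ - 84.48, - 81.71 , - 53.09, - 23, - 23, -61/5, - 11, - 28/19 , 73/7,55/4,16,16, 39, 45, 53,71,81, 92]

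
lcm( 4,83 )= 332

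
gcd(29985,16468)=1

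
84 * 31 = 2604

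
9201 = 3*3067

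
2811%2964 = 2811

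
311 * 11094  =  3450234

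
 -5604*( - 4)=22416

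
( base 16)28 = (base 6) 104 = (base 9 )44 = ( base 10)40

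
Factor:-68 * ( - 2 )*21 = 2^3 * 3^1*7^1 * 17^1 = 2856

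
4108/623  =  4108/623=6.59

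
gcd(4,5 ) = 1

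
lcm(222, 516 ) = 19092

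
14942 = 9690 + 5252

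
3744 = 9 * 416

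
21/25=21/25 = 0.84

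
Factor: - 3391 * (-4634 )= 2^1 * 7^1*331^1*3391^1=15713894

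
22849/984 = 22849/984 =23.22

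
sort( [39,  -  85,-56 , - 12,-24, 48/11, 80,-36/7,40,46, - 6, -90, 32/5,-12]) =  [ - 90, -85, - 56,-24, - 12, - 12,-6, - 36/7, 48/11, 32/5, 39,40, 46,80]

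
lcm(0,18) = 0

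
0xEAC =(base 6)25220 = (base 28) 4m4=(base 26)5EC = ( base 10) 3756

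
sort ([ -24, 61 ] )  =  [-24,61]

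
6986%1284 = 566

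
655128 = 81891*8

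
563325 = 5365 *105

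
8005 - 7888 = 117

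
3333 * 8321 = 27733893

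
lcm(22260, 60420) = 422940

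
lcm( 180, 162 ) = 1620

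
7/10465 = 1/1495 = 0.00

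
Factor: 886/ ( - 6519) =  - 2^1*3^( - 1)*41^(-1 ) * 53^( - 1 )*443^1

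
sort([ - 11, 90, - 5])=[ - 11, -5,90]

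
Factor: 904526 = 2^1  *  7^1*64609^1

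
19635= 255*77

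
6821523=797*8559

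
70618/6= 35309/3 = 11769.67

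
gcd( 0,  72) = 72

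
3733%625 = 608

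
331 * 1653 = 547143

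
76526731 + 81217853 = 157744584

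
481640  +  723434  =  1205074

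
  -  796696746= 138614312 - 935311058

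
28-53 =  - 25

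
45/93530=9/18706 = 0.00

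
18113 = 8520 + 9593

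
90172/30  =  45086/15  =  3005.73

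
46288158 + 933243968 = 979532126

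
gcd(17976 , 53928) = 17976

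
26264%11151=3962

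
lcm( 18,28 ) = 252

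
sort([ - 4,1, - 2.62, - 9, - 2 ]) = [ - 9, - 4,-2.62, - 2,1 ] 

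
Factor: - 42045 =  - 3^1*5^1*2803^1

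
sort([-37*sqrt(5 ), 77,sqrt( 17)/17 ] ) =[  -  37*sqrt( 5)  ,  sqrt ( 17) /17,77]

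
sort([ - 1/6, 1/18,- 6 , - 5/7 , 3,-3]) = [ - 6, -3 , - 5/7, - 1/6, 1/18,3] 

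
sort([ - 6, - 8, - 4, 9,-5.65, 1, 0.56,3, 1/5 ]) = [ - 8, - 6, - 5.65, - 4, 1/5, 0.56,1,3, 9]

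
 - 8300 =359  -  8659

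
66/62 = 1 + 2/31 = 1.06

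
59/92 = 59/92=0.64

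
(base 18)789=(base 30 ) 2KL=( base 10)2421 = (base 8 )4565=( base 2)100101110101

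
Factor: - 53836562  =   - 2^1*13^1 * 173^1*11969^1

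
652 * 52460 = 34203920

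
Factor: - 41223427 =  - 7^1*227^1*25943^1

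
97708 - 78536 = 19172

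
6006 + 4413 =10419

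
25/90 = 5/18=   0.28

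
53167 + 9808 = 62975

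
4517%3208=1309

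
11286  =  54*209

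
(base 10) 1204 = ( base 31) 17q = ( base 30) 1A4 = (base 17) 42e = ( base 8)2264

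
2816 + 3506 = 6322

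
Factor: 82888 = 2^3*13^1*797^1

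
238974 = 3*79658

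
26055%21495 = 4560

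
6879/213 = 2293/71 = 32.30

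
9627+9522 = 19149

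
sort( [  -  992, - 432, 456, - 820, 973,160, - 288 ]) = [-992,-820,-432, - 288, 160, 456,973] 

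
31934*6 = 191604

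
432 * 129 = 55728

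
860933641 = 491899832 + 369033809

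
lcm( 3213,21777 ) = 195993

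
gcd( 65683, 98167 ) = 1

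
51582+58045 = 109627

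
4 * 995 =3980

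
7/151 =7/151=0.05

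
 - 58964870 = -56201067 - 2763803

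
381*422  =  160782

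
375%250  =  125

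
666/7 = 95 + 1/7 = 95.14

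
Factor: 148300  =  2^2 * 5^2*1483^1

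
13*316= 4108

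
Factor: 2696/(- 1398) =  - 2^2*3^(  -  1 ) * 233^(  -  1)*337^1= - 1348/699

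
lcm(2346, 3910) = 11730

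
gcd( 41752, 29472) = 2456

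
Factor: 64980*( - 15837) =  -1029088260  =  - 2^2*3^3*5^1*19^2*5279^1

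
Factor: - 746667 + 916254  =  169587  =  3^3*11^1*571^1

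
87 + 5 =92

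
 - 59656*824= - 49156544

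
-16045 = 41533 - 57578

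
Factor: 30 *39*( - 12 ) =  - 2^3 * 3^3 *5^1*13^1 = - 14040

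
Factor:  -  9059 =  - 9059^1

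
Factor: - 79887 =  -3^1*31^1*859^1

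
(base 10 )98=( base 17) 5D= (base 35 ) 2s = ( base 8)142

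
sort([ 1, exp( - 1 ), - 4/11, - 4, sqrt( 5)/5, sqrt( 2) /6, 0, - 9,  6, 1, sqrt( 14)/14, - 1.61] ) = [ - 9,  -  4, - 1.61, - 4/11, 0, sqrt(2)/6  ,  sqrt( 14 ) /14,exp( - 1),sqrt( 5 )/5  ,  1,  1, 6 ]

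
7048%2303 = 139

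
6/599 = 6/599 = 0.01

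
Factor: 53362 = 2^1* 26681^1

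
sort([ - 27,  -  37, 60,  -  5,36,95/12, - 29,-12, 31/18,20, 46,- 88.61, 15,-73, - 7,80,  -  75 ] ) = [-88.61,-75, - 73,-37, - 29,-27,-12,-7,-5, 31/18 , 95/12,15,20, 36, 46,60,80] 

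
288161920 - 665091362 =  - 376929442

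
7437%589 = 369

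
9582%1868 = 242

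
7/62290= 7/62290= 0.00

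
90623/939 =96+ 479/939 = 96.51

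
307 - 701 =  - 394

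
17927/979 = 17927/979 = 18.31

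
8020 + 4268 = 12288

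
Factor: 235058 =2^1*117529^1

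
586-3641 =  - 3055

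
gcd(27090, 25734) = 6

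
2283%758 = 9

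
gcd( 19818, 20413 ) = 1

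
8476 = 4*2119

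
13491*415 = 5598765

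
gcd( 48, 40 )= 8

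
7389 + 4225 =11614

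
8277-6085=2192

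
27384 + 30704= 58088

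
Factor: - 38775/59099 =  - 3^1*5^2* 11^1*47^1*113^( - 1) * 523^( - 1)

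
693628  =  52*13339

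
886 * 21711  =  19235946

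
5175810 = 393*13170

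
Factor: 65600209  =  23^1*73^1*89^1 * 439^1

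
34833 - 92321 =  - 57488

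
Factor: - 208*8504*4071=-7200915072  =  - 2^7*3^1*13^1*23^1*59^1*1063^1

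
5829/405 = 14 +53/135 = 14.39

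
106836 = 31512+75324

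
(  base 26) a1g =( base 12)3B2A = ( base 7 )25555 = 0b1101010010010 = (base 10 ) 6802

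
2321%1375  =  946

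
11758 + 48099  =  59857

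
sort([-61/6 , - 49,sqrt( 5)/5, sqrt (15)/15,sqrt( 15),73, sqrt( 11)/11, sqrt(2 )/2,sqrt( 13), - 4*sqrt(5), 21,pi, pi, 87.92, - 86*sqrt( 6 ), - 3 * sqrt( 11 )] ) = [ - 86*sqrt(6), - 49, - 61/6, - 3*sqrt( 11), - 4 * sqrt ( 5 ),  sqrt(15)/15, sqrt(11) /11, sqrt( 5)/5, sqrt( 2 ) /2,pi,pi, sqrt ( 13 ), sqrt (15),  21, 73, 87.92]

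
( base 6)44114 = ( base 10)6094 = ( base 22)CD0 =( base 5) 143334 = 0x17CE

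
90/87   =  1 + 1/29 = 1.03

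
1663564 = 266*6254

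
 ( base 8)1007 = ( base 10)519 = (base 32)g7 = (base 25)kj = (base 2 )1000000111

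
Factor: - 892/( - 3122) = 2^1*7^ ( - 1 ) = 2/7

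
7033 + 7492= 14525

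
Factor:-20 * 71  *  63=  - 89460 = -  2^2*3^2*5^1*7^1*71^1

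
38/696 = 19/348 = 0.05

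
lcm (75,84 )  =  2100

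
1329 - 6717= - 5388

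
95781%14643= 7923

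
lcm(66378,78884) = 5442996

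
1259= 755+504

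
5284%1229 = 368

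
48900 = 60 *815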